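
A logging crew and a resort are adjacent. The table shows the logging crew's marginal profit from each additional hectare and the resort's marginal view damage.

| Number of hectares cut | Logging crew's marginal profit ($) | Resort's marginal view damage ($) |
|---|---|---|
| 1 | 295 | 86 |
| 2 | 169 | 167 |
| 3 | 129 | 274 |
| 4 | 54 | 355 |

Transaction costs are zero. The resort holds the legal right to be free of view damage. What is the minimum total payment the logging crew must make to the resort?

$253

Efficient level: marginal profit ≥ marginal view damage through level 2, so k* = 2.
With the resort holding the right, the logging crew must at least compensate total damage at k*: 86 + 167 = 253.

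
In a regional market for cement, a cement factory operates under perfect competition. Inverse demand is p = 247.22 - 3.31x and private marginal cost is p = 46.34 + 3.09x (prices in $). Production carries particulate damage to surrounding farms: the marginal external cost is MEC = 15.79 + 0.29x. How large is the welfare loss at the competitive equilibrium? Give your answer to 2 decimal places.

DWL = $46.31

Market equilibrium (private): 46.34 + 3.09x = 247.22 - 3.31x → x_m = 31.3875.
Social marginal cost = private MC + MEC = 62.13 + 3.38x.
Set SMC = demand: 62.13 + 3.38x = 247.22 - 3.31x → x* = 27.6667.
The loss is the area between SMC and demand from x* to x_m; with linear curves that's a triangle of height MEC(x_m).
DWL = ½ × 3.7208 × 24.8924 = 46.3098.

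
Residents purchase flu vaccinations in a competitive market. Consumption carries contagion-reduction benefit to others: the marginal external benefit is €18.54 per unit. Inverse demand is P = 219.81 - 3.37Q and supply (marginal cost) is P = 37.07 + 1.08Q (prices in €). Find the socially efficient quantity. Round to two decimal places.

Q* = 45.23

Social marginal benefit = demand + MEB = 238.35 - 3.37Q.
Set SMB = MC: 238.35 - 3.37Q = 37.07 + 1.08Q → Q* = 45.2315.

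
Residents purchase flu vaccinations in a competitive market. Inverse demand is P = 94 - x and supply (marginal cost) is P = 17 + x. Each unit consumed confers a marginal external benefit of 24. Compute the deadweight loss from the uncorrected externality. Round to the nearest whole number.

Market equilibrium (private): 17 + x = 94 - x → x_m = 38.5000.
Social marginal benefit = demand + MEB = 118 - x.
Set SMB = MC: 118 - x = 17 + x → x* = 50.5000.
Between x* and x_m the wedge SMB − MC runs linearly from 0 to MEB(x_m), so the loss is a triangle.
DWL = ½ × 12.0000 × 24.0000 = 144.0000.

DWL = 144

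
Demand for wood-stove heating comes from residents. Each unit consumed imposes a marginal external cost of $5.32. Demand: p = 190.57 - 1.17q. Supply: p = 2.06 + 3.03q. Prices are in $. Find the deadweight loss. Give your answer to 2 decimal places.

Market equilibrium (private): 2.06 + 3.03q = 190.57 - 1.17q → q_m = 44.8833.
Social marginal benefit = demand − MEC = 185.25 - 1.17q.
Set SMB = MC: 185.25 - 1.17q = 2.06 + 3.03q → q* = 43.6167.
The welfare-loss triangle has base |q_m − q*| and height MEC(q_m) (the vertical gap between SMB and MC is zero at q* and MEC at q_m).
DWL = ½ × 1.2666 × 5.3200 = 3.3692.

DWL = $3.37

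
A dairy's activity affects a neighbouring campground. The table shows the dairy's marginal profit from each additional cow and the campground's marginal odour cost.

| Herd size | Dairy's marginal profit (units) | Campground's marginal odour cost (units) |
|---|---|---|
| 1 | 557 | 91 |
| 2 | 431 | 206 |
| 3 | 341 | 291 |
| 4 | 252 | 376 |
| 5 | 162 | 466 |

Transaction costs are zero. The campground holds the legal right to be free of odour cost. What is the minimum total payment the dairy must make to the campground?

588

Efficient level: marginal profit ≥ marginal odour cost through level 3, so k* = 3.
With the campground holding the right, the dairy must at least compensate total damage at k*: 91 + 206 + 291 = 588.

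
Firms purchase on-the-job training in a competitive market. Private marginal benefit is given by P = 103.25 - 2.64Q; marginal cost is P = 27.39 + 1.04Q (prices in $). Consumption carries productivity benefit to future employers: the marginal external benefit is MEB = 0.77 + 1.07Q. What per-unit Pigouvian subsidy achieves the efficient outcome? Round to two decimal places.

Social marginal benefit = demand + MEB = 104.02 - 1.57Q.
Set SMB = MC: 104.02 - 1.57Q = 27.39 + 1.04Q → Q* = 29.3602.
The Pigouvian subsidy equals MEB at Q*: 0.77 + 1.07×29.3602 = 32.1854.

subsidy = $32.19 per unit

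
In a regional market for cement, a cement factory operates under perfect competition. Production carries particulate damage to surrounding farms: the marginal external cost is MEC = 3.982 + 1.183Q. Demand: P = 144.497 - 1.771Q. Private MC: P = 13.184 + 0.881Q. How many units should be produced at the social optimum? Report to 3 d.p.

Q* = 33.202

Social marginal cost = private MC + MEC = 17.166 + 2.064Q.
Set SMC = demand: 17.166 + 2.064Q = 144.497 - 1.771Q → Q* = 33.2023.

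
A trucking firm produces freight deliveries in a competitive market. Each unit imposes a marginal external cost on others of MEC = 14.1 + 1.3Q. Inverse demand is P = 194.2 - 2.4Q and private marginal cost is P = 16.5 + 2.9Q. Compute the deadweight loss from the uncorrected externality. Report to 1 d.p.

DWL = 252.1

Market equilibrium (private): 16.5 + 2.9Q = 194.2 - 2.4Q → Q_m = 33.5283.
Social marginal cost = private MC + MEC = 30.6 + 4.2Q.
Set SMC = demand: 30.6 + 4.2Q = 194.2 - 2.4Q → Q* = 24.7879.
Between Q* and Q_m the wedge SMC − demand runs linearly from 0 to MEC(Q_m), so the loss is a triangle.
DWL = ½ × 8.7404 × 57.6868 = 252.1029.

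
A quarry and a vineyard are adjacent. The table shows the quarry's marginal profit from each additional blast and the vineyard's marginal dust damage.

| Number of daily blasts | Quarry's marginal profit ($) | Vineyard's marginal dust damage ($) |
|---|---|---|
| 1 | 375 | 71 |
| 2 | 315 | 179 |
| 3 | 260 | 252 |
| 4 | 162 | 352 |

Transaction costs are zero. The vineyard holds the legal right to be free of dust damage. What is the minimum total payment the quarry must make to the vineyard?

$502

Efficient level: marginal profit ≥ marginal dust damage through level 3, so k* = 3.
With the vineyard holding the right, the quarry must at least compensate total damage at k*: 71 + 179 + 252 = 502.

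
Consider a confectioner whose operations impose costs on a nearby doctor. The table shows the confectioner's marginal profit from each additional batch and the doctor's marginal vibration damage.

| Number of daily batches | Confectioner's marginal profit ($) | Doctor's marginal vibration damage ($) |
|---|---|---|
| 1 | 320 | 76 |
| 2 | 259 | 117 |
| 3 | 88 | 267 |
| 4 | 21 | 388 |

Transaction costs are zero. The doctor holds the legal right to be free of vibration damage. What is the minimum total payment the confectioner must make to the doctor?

Efficient level: marginal profit ≥ marginal vibration damage through level 2, so k* = 2.
With the doctor holding the right, the confectioner must at least compensate total damage at k*: 76 + 117 = 193.

$193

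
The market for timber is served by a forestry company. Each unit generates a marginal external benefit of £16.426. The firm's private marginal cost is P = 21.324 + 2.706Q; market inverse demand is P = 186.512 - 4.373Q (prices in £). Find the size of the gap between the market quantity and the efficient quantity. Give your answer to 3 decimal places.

Market equilibrium (private): 21.324 + 2.706Q = 186.512 - 4.373Q → Q_m = 23.3349.
Social marginal cost = private MC − MEB = 4.898 + 2.706Q.
Set SMC = demand: 4.898 + 2.706Q = 186.512 - 4.373Q → Q* = 25.6553.
Gap = |23.3349 − 25.6553| = 2.3204.

2.320 units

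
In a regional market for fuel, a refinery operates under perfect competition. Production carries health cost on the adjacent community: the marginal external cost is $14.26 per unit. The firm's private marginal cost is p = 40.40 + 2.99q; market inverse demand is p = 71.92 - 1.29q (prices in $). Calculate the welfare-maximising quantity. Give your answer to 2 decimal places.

Social marginal cost = private MC + MEC = 54.66 + 2.99q.
Set SMC = demand: 54.66 + 2.99q = 71.92 - 1.29q → q* = 4.0327.

q* = 4.03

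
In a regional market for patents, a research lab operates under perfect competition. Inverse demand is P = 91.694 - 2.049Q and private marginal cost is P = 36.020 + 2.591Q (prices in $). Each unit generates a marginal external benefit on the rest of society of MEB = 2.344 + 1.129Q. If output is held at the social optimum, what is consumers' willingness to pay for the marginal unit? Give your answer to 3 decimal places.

Social marginal cost = private MC − MEB = 33.676 + 1.462Q.
Set SMC = demand: 33.676 + 1.462Q = 91.694 - 2.049Q → Q* = 16.5246.
Consumer price on the demand curve at Q*: 91.694 − 2.049×16.5246 = 57.8351.

P = $57.835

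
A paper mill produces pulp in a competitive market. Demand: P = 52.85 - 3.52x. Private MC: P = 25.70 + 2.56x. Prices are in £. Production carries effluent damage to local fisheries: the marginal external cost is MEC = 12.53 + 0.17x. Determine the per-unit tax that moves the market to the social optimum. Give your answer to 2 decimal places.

Social marginal cost = private MC + MEC = 38.23 + 2.73x.
Set SMC = demand: 38.23 + 2.73x = 52.85 - 3.52x → x* = 2.3392.
The Pigouvian tax equals MEC at x*: 12.53 + 0.17×2.3392 = 12.9277.

tax = £12.93 per unit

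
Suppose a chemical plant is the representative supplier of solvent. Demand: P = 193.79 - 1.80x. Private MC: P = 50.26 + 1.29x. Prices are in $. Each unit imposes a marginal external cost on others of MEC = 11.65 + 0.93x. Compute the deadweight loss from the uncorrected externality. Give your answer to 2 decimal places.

DWL = $374.17

Market equilibrium (private): 50.26 + 1.29x = 193.79 - 1.80x → x_m = 46.4498.
Social marginal cost = private MC + MEC = 61.91 + 2.22x.
Set SMC = demand: 61.91 + 2.22x = 193.79 - 1.80x → x* = 32.8060.
The welfare-loss triangle has base |x_m − x*| and height MEC(x_m) (the vertical gap between SMC and demand is zero at x* and MEC at x_m).
DWL = ½ × 13.6438 × 54.8483 = 374.1696.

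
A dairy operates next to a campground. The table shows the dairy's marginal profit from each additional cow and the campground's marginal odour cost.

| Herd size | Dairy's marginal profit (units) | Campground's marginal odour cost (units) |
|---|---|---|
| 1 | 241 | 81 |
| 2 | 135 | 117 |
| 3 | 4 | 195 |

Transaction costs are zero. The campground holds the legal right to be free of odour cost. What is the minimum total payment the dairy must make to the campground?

Efficient level: marginal profit ≥ marginal odour cost through level 2, so k* = 2.
With the campground holding the right, the dairy must at least compensate total damage at k*: 81 + 117 = 198.

198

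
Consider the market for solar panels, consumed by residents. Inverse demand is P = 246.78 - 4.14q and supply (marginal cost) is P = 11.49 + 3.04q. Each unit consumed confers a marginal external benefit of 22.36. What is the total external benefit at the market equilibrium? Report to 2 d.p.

732.74

Market equilibrium (private): 11.49 + 3.04q = 246.78 - 4.14q → q_m = 32.7702.
Total external benefit = MEB × q_m = 22.36 × 32.7702 = 732.7417.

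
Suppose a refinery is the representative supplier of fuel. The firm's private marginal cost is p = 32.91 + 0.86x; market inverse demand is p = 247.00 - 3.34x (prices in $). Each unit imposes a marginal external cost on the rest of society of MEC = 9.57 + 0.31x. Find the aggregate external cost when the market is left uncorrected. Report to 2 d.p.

Market equilibrium (private): 32.91 + 0.86x = 247.00 - 3.34x → x_m = 50.9738.
Total external cost = ∫₀^{x_m} (9.57 + 0.31x) dx = 9.57×50.9738 + ½×0.31×50.9738² = 890.5602.

$890.56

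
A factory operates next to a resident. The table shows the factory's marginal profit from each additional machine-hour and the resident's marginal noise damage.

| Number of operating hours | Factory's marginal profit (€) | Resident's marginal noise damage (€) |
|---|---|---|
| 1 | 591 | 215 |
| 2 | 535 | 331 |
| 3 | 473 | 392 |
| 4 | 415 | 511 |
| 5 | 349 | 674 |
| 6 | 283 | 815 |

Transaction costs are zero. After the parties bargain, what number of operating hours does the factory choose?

3

Bargaining reaches the level where marginal profit last exceeds marginal noise damage.
That holds through level 3 (473 ≥ 392) but not at 4 (415 < 511).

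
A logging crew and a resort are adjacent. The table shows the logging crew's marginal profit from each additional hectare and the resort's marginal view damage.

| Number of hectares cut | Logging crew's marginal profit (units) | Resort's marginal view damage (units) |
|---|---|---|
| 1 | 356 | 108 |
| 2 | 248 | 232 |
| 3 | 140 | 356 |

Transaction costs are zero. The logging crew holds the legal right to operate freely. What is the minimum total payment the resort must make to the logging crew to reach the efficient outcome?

Left alone the logging crew would choose level 3 (marginal profit stays positive).
Efficient level: k* = 2 (marginal profit ≥ marginal view damage through 2).
The resort must at least cover the logging crew's forgone profit from cutting 3→2: 140 = 140.

140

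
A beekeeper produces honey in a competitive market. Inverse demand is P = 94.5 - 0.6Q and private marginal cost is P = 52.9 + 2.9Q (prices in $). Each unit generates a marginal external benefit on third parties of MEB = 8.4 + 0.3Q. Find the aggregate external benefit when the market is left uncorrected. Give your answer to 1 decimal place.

Market equilibrium (private): 52.9 + 2.9Q = 94.5 - 0.6Q → Q_m = 11.8857.
Total external benefit = ∫₀^{Q_m} (8.4 + 0.3Q) dQ = 8.4×11.8857 + ½×0.3×11.8857² = 121.0304.

$121.0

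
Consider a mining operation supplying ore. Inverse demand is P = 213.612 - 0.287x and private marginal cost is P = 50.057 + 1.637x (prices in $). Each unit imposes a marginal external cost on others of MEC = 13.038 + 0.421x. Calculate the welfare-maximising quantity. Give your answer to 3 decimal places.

x* = 64.186

Social marginal cost = private MC + MEC = 63.095 + 2.058x.
Set SMC = demand: 63.095 + 2.058x = 213.612 - 0.287x → x* = 64.1864.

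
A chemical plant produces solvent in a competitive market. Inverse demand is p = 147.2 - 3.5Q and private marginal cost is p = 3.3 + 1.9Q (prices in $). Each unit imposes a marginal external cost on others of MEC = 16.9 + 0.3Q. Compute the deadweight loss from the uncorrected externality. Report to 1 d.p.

Market equilibrium (private): 3.3 + 1.9Q = 147.2 - 3.5Q → Q_m = 26.6481.
Social marginal cost = private MC + MEC = 20.2 + 2.2Q.
Set SMC = demand: 20.2 + 2.2Q = 147.2 - 3.5Q → Q* = 22.2807.
Between Q* and Q_m the wedge SMC − demand runs linearly from 0 to MEC(Q_m), so the loss is a triangle.
DWL = ½ × 4.3674 × 24.8944 = 54.3619.

DWL = $54.4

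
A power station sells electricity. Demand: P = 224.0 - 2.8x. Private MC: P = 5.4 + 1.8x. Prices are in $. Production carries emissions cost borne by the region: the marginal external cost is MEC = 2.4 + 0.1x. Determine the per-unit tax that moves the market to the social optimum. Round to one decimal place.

tax = $7.0 per unit

Social marginal cost = private MC + MEC = 7.8 + 1.9x.
Set SMC = demand: 7.8 + 1.9x = 224.0 - 2.8x → x* = 46.0000.
The Pigouvian tax equals MEC at x*: 2.4 + 0.1×46.0000 = 7.0000.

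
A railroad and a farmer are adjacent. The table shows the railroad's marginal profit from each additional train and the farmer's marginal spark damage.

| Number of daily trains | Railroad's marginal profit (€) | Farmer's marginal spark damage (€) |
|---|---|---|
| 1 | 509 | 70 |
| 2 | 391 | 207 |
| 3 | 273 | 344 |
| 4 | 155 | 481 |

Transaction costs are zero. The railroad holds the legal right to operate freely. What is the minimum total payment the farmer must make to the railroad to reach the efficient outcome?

€428

Left alone the railroad would choose level 4 (marginal profit stays positive).
Efficient level: k* = 2 (marginal profit ≥ marginal spark damage through 2).
The farmer must at least cover the railroad's forgone profit from cutting 4→2: 273 + 155 = 428.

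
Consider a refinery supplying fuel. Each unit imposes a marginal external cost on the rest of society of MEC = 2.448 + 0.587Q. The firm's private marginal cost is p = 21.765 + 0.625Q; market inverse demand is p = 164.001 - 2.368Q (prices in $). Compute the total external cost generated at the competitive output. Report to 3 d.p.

Market equilibrium (private): 21.765 + 0.625Q = 164.001 - 2.368Q → Q_m = 47.5229.
Total external cost = ∫₀^{Q_m} (2.448 + 0.587Q) dQ = 2.448×47.5229 + ½×0.587×47.5229² = 779.1841.

$779.184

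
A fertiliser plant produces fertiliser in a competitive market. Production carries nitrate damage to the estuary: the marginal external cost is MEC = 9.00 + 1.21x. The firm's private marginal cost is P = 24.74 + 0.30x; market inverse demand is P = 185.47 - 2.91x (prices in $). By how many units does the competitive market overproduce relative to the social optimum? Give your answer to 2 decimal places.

15.74 units

Market equilibrium (private): 24.74 + 0.30x = 185.47 - 2.91x → x_m = 50.0717.
Social marginal cost = private MC + MEC = 33.74 + 1.51x.
Set SMC = demand: 33.74 + 1.51x = 185.47 - 2.91x → x* = 34.3281.
Gap = |50.0717 − 34.3281| = 15.7436.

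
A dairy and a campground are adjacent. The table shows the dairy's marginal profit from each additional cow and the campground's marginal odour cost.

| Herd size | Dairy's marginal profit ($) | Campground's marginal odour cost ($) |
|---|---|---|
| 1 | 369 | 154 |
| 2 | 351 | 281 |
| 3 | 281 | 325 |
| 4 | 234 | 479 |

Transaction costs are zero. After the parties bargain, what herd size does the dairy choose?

2

Bargaining reaches the level where marginal profit last exceeds marginal odour cost.
That holds through level 2 (351 ≥ 281) but not at 3 (281 < 325).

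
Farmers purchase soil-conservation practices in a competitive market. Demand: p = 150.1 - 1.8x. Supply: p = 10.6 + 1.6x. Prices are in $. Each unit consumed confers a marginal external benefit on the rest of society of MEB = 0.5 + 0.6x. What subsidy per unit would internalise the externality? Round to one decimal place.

Social marginal benefit = demand + MEB = 150.6 - 1.2x.
Set SMB = MC: 150.6 - 1.2x = 10.6 + 1.6x → x* = 50.0000.
The Pigouvian subsidy equals MEB at x*: 0.5 + 0.6×50.0000 = 30.5000.

subsidy = $30.5 per unit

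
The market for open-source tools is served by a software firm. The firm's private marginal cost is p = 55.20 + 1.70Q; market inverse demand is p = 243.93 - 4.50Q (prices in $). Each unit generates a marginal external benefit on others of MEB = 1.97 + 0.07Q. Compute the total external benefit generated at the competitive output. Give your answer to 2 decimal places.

$92.40

Market equilibrium (private): 55.20 + 1.70Q = 243.93 - 4.50Q → Q_m = 30.4403.
Total external benefit = ∫₀^{Q_m} (1.97 + 0.07Q) dQ = 1.97×30.4403 + ½×0.07×30.4403² = 92.3988.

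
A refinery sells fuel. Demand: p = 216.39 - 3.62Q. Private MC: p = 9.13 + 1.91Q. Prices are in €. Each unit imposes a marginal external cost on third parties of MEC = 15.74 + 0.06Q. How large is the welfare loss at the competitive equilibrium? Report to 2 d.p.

Market equilibrium (private): 9.13 + 1.91Q = 216.39 - 3.62Q → Q_m = 37.4792.
Social marginal cost = private MC + MEC = 24.87 + 1.97Q.
Set SMC = demand: 24.87 + 1.97Q = 216.39 - 3.62Q → Q* = 34.2612.
Between Q* and Q_m the wedge SMC − demand runs linearly from 0 to MEC(Q_m), so the loss is a triangle.
DWL = ½ × 3.2180 × 17.9888 = 28.9440.

DWL = €28.94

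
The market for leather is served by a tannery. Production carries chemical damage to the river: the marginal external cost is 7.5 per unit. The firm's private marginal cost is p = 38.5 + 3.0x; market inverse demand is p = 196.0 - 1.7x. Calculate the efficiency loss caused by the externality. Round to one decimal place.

DWL = 6.0

Market equilibrium (private): 38.5 + 3.0x = 196.0 - 1.7x → x_m = 33.5106.
Social marginal cost = private MC + MEC = 46.0 + 3.0x.
Set SMC = demand: 46.0 + 3.0x = 196.0 - 1.7x → x* = 31.9149.
The loss is the area between SMC and demand from x* to x_m; with linear curves that's a triangle of height MEC(x_m).
DWL = ½ × 1.5957 × 7.5000 = 5.9839.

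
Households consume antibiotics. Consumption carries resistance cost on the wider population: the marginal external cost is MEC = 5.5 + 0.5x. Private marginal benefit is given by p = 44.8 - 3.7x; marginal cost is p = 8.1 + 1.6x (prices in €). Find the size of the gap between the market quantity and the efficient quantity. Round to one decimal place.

Market equilibrium (private): 8.1 + 1.6x = 44.8 - 3.7x → x_m = 6.9245.
Social marginal benefit = demand − MEC = 39.3 - 4.2x.
Set SMB = MC: 39.3 - 4.2x = 8.1 + 1.6x → x* = 5.3793.
Gap = |6.9245 − 5.3793| = 1.5452.

1.5 units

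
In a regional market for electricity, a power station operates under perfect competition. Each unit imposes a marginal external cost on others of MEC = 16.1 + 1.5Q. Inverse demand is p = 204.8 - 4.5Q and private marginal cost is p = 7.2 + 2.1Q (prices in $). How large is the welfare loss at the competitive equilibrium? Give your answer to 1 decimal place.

Market equilibrium (private): 7.2 + 2.1Q = 204.8 - 4.5Q → Q_m = 29.9394.
Social marginal cost = private MC + MEC = 23.3 + 3.6Q.
Set SMC = demand: 23.3 + 3.6Q = 204.8 - 4.5Q → Q* = 22.4074.
Between Q* and Q_m the wedge SMC − demand runs linearly from 0 to MEC(Q_m), so the loss is a triangle.
DWL = ½ × 7.5320 × 61.0091 = 229.7603.

DWL = $229.8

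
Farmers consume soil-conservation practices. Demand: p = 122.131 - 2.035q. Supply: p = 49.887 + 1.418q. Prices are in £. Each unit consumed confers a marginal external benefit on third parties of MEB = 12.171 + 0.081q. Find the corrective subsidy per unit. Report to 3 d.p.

Social marginal benefit = demand + MEB = 134.302 - 1.954q.
Set SMB = MC: 134.302 - 1.954q = 49.887 + 1.418q → q* = 25.0341.
The Pigouvian subsidy equals MEB at q*: 12.171 + 0.081×25.0341 = 14.1988.

subsidy = £14.199 per unit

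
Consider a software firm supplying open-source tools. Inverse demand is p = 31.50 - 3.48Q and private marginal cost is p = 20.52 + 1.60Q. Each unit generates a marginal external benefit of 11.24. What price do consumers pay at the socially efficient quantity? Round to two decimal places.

Social marginal cost = private MC − MEB = 9.28 + 1.60Q.
Set SMC = demand: 9.28 + 1.60Q = 31.50 - 3.48Q → Q* = 4.3740.
Consumer price on the demand curve at Q*: 31.50 − 3.48×4.3740 = 16.2785.

P = 16.28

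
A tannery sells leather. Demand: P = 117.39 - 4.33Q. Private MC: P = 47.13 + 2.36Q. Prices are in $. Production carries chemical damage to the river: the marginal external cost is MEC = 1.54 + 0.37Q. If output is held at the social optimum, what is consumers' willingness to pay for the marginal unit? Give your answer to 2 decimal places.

Social marginal cost = private MC + MEC = 48.67 + 2.73Q.
Set SMC = demand: 48.67 + 2.73Q = 117.39 - 4.33Q → Q* = 9.7337.
Consumer price on the demand curve at Q*: 117.39 − 4.33×9.7337 = 75.2431.

P = $75.24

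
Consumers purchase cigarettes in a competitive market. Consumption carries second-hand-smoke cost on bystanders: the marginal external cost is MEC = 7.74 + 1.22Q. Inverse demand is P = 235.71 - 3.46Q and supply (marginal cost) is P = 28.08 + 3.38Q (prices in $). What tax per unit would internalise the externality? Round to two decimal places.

Social marginal benefit = demand − MEC = 227.97 - 4.68Q.
Set SMB = MC: 227.97 - 4.68Q = 28.08 + 3.38Q → Q* = 24.8002.
The Pigouvian tax equals MEC at Q*: 7.74 + 1.22×24.8002 = 37.9962.

tax = $38.00 per unit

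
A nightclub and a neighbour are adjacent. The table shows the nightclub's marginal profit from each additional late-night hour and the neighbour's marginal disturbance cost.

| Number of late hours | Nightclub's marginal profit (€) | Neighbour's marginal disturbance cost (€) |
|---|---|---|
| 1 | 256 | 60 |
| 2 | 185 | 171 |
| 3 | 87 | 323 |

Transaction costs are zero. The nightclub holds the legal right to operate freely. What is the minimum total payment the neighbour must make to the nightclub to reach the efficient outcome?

Left alone the nightclub would choose level 3 (marginal profit stays positive).
Efficient level: k* = 2 (marginal profit ≥ marginal disturbance cost through 2).
The neighbour must at least cover the nightclub's forgone profit from cutting 3→2: 87 = 87.

€87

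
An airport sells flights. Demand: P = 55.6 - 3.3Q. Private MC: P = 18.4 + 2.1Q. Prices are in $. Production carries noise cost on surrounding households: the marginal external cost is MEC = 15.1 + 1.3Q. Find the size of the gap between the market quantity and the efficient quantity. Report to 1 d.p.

Market equilibrium (private): 18.4 + 2.1Q = 55.6 - 3.3Q → Q_m = 6.8889.
Social marginal cost = private MC + MEC = 33.5 + 3.4Q.
Set SMC = demand: 33.5 + 3.4Q = 55.6 - 3.3Q → Q* = 3.2985.
Gap = |6.8889 − 3.2985| = 3.5904.

3.6 units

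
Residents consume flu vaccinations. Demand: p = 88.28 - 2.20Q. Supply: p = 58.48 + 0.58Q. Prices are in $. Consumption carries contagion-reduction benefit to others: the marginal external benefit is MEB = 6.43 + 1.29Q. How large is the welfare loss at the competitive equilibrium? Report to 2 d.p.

Market equilibrium (private): 58.48 + 0.58Q = 88.28 - 2.20Q → Q_m = 10.7194.
Social marginal benefit = demand + MEB = 94.71 - 0.91Q.
Set SMB = MC: 94.71 - 0.91Q = 58.48 + 0.58Q → Q* = 24.3154.
Between Q* and Q_m the wedge SMB − MC runs linearly from 0 to MEB(Q_m), so the loss is a triangle.
DWL = ½ × 13.5960 × 20.2581 = 137.7146.

DWL = $137.71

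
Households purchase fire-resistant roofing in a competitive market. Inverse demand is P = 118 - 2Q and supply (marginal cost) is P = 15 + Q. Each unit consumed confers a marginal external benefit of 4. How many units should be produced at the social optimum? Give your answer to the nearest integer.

Social marginal benefit = demand + MEB = 122 - 2Q.
Set SMB = MC: 122 - 2Q = 15 + Q → Q* = 35.6667.

Q* = 36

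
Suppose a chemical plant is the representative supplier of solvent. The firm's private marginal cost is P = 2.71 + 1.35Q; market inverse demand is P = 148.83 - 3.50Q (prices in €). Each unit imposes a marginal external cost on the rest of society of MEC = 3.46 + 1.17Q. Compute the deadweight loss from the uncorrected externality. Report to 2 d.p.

DWL = €124.45

Market equilibrium (private): 2.71 + 1.35Q = 148.83 - 3.50Q → Q_m = 30.1278.
Social marginal cost = private MC + MEC = 6.17 + 2.52Q.
Set SMC = demand: 6.17 + 2.52Q = 148.83 - 3.50Q → Q* = 23.6977.
Between Q* and Q_m the wedge SMC − demand runs linearly from 0 to MEC(Q_m), so the loss is a triangle.
DWL = ½ × 6.4301 × 38.7096 = 124.4533.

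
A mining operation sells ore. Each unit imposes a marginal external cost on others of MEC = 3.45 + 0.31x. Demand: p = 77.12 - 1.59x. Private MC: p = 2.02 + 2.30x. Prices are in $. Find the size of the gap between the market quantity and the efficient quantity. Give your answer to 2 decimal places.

2.25 units

Market equilibrium (private): 2.02 + 2.30x = 77.12 - 1.59x → x_m = 19.3059.
Social marginal cost = private MC + MEC = 5.47 + 2.61x.
Set SMC = demand: 5.47 + 2.61x = 77.12 - 1.59x → x* = 17.0595.
Gap = |19.3059 − 17.0595| = 2.2464.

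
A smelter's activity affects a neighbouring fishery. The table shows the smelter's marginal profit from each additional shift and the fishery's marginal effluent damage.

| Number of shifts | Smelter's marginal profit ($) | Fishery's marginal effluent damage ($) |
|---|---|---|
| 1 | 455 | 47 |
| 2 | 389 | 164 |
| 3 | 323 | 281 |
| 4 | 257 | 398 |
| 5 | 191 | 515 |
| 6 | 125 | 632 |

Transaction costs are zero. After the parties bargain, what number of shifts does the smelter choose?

3

Bargaining reaches the level where marginal profit last exceeds marginal effluent damage.
That holds through level 3 (323 ≥ 281) but not at 4 (257 < 398).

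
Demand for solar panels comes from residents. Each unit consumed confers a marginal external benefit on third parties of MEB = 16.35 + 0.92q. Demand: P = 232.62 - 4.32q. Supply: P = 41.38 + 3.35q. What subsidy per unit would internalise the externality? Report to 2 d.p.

subsidy = 44.64 per unit

Social marginal benefit = demand + MEB = 248.97 - 3.40q.
Set SMB = MC: 248.97 - 3.40q = 41.38 + 3.35q → q* = 30.7541.
The Pigouvian subsidy equals MEB at q*: 16.35 + 0.92×30.7541 = 44.6438.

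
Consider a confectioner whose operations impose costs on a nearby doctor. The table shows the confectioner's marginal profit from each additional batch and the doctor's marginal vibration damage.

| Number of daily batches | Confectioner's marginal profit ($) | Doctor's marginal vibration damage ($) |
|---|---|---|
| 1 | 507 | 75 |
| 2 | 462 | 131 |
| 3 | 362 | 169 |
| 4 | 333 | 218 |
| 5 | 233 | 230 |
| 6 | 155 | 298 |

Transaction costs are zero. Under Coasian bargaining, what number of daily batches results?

Bargaining reaches the level where marginal profit last exceeds marginal vibration damage.
That holds through level 5 (233 ≥ 230) but not at 6 (155 < 298).

5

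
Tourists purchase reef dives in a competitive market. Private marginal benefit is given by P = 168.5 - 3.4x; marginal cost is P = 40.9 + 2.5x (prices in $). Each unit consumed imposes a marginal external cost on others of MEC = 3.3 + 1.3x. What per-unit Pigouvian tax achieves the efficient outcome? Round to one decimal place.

tax = $25.7 per unit

Social marginal benefit = demand − MEC = 165.2 - 4.7x.
Set SMB = MC: 165.2 - 4.7x = 40.9 + 2.5x → x* = 17.2639.
The Pigouvian tax equals MEC at x*: 3.3 + 1.3×17.2639 = 25.7431.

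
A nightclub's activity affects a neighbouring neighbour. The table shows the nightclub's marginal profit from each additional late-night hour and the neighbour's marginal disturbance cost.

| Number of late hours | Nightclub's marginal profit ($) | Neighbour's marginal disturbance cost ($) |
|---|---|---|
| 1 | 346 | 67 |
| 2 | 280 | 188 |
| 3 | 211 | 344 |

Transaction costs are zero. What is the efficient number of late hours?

Bargaining reaches the level where marginal profit last exceeds marginal disturbance cost.
That holds through level 2 (280 ≥ 188) but not at 3 (211 < 344).

2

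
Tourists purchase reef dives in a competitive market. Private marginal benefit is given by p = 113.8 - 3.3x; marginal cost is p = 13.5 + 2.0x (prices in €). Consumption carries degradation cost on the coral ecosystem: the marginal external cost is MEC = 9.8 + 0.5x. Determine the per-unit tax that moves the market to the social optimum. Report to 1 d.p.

tax = €17.6 per unit

Social marginal benefit = demand − MEC = 104.0 - 3.8x.
Set SMB = MC: 104.0 - 3.8x = 13.5 + 2.0x → x* = 15.6034.
The Pigouvian tax equals MEC at x*: 9.8 + 0.5×15.6034 = 17.6017.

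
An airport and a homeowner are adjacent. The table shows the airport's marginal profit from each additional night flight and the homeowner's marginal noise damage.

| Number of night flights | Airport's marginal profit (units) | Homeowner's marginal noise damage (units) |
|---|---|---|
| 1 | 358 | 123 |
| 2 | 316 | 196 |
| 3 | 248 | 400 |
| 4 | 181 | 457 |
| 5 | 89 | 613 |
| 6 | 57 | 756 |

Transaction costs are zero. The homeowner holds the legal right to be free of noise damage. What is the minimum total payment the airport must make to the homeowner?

319

Efficient level: marginal profit ≥ marginal noise damage through level 2, so k* = 2.
With the homeowner holding the right, the airport must at least compensate total damage at k*: 123 + 196 = 319.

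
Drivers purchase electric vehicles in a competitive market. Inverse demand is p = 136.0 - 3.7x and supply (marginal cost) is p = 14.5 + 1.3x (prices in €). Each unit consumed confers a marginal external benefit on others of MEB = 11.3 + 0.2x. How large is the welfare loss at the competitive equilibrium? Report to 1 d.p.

DWL = €27.2

Market equilibrium (private): 14.5 + 1.3x = 136.0 - 3.7x → x_m = 24.3000.
Social marginal benefit = demand + MEB = 147.3 - 3.5x.
Set SMB = MC: 147.3 - 3.5x = 14.5 + 1.3x → x* = 27.6667.
Between x* and x_m the wedge SMB − MC runs linearly from 0 to MEB(x_m), so the loss is a triangle.
DWL = ½ × 3.3667 × 16.1600 = 27.2029.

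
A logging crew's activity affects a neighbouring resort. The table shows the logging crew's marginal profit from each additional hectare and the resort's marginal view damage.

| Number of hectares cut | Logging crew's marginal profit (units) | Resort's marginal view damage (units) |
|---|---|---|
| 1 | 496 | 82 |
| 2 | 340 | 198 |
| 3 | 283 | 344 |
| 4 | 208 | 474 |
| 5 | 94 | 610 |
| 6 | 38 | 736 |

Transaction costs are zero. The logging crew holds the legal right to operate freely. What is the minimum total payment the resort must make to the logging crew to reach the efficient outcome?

623

Left alone the logging crew would choose level 6 (marginal profit stays positive).
Efficient level: k* = 2 (marginal profit ≥ marginal view damage through 2).
The resort must at least cover the logging crew's forgone profit from cutting 6→2: 283 + 208 + 94 + 38 = 623.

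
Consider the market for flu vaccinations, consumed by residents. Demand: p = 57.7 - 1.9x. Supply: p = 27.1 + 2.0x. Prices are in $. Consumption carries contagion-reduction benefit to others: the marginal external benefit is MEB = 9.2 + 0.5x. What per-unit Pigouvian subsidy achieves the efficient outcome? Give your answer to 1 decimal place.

subsidy = $15.1 per unit

Social marginal benefit = demand + MEB = 66.9 - 1.4x.
Set SMB = MC: 66.9 - 1.4x = 27.1 + 2.0x → x* = 11.7059.
The Pigouvian subsidy equals MEB at x*: 9.2 + 0.5×11.7059 = 15.0530.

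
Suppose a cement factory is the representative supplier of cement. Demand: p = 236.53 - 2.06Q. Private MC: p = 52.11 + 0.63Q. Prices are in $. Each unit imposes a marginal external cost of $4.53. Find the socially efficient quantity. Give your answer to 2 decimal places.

Q* = 66.87

Social marginal cost = private MC + MEC = 56.64 + 0.63Q.
Set SMC = demand: 56.64 + 0.63Q = 236.53 - 2.06Q → Q* = 66.8736.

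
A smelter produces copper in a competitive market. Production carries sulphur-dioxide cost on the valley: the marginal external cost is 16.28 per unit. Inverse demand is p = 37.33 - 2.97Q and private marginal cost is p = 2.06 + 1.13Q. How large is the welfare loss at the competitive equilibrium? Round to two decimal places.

DWL = 32.32

Market equilibrium (private): 2.06 + 1.13Q = 37.33 - 2.97Q → Q_m = 8.6024.
Social marginal cost = private MC + MEC = 18.34 + 1.13Q.
Set SMC = demand: 18.34 + 1.13Q = 37.33 - 2.97Q → Q* = 4.6317.
The welfare-loss triangle has base |Q_m − Q*| and height MEC(Q_m) (the vertical gap between SMC and demand is zero at Q* and MEC at Q_m).
DWL = ½ × 3.9707 × 16.2800 = 32.3215.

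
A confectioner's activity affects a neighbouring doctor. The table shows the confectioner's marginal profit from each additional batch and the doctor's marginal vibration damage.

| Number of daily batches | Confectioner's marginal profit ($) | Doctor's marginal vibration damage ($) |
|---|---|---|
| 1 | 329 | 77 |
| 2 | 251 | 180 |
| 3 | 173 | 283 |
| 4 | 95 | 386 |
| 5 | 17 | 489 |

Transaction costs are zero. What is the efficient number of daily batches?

2

Bargaining reaches the level where marginal profit last exceeds marginal vibration damage.
That holds through level 2 (251 ≥ 180) but not at 3 (173 < 283).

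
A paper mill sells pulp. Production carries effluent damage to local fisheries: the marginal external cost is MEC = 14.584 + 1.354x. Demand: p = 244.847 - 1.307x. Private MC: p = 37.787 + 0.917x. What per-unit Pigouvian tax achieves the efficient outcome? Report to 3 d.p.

Social marginal cost = private MC + MEC = 52.371 + 2.271x.
Set SMC = demand: 52.371 + 2.271x = 244.847 - 1.307x → x* = 53.7943.
The Pigouvian tax equals MEC at x*: 14.584 + 1.354×53.7943 = 87.4215.

tax = 87.421 per unit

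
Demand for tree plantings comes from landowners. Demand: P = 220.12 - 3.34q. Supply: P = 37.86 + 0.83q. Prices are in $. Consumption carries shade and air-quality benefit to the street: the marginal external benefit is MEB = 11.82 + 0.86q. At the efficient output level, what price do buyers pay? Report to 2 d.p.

P = $24.28

Social marginal benefit = demand + MEB = 231.94 - 2.48q.
Set SMB = MC: 231.94 - 2.48q = 37.86 + 0.83q → q* = 58.6344.
Consumer price on the demand curve at q*: 220.12 − 3.34×58.6344 = 24.2811.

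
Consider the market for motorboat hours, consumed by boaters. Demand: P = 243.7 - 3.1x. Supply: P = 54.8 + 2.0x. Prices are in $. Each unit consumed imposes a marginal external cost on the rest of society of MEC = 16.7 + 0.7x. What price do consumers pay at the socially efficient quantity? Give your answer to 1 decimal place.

Social marginal benefit = demand − MEC = 227.0 - 3.8x.
Set SMB = MC: 227.0 - 3.8x = 54.8 + 2.0x → x* = 29.6897.
Consumer price on the demand curve at x*: 243.7 − 3.1×29.6897 = 151.6619.

P = $151.7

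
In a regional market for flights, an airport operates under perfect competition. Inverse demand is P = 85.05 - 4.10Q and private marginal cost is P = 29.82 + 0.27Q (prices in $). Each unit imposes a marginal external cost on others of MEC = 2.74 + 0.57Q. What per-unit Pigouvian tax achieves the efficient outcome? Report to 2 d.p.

tax = $8.80 per unit

Social marginal cost = private MC + MEC = 32.56 + 0.84Q.
Set SMC = demand: 32.56 + 0.84Q = 85.05 - 4.10Q → Q* = 10.6255.
The Pigouvian tax equals MEC at Q*: 2.74 + 0.57×10.6255 = 8.7965.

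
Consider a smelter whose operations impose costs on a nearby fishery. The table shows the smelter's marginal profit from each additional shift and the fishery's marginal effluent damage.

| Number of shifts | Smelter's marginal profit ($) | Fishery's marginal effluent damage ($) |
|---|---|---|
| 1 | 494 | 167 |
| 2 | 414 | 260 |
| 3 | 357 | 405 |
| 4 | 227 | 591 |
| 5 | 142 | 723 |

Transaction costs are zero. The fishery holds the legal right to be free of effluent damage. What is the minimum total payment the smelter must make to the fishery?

$427

Efficient level: marginal profit ≥ marginal effluent damage through level 2, so k* = 2.
With the fishery holding the right, the smelter must at least compensate total damage at k*: 167 + 260 = 427.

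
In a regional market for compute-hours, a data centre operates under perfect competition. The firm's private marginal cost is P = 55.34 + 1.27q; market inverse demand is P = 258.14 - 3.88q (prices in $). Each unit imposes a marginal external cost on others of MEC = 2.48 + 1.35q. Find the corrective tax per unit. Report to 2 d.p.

Social marginal cost = private MC + MEC = 57.82 + 2.62q.
Set SMC = demand: 57.82 + 2.62q = 258.14 - 3.88q → q* = 30.8185.
The Pigouvian tax equals MEC at q*: 2.48 + 1.35×30.8185 = 44.0850.

tax = $44.08 per unit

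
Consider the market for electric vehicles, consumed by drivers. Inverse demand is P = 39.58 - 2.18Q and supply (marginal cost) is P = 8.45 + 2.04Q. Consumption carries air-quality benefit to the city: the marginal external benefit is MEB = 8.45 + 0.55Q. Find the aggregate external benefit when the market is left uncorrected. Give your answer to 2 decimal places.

Market equilibrium (private): 8.45 + 2.04Q = 39.58 - 2.18Q → Q_m = 7.3768.
Total external benefit = ∫₀^{Q_m} (8.45 + 0.55Q) dQ = 8.45×7.3768 + ½×0.55×7.3768² = 77.2987.

77.30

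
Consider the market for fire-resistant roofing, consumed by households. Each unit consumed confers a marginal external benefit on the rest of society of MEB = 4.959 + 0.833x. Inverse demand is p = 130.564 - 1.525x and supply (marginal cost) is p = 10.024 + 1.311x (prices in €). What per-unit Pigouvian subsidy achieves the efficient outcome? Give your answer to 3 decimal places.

Social marginal benefit = demand + MEB = 135.523 - 0.692x.
Set SMB = MC: 135.523 - 0.692x = 10.024 + 1.311x → x* = 62.6555.
The Pigouvian subsidy equals MEB at x*: 4.959 + 0.833×62.6555 = 57.1510.

subsidy = €57.151 per unit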